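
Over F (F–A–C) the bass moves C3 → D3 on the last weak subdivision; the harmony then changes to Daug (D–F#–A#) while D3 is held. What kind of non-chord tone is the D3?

The harmony at that moment is F major triad (F, A, C); D3 is not a chord tone.
It is approached by step up from C3 and then sustained as the same pitch into the next harmony.
Arriving early and becoming a chord tone when the harmony changes — an anticipation.

D3 is an anticipation.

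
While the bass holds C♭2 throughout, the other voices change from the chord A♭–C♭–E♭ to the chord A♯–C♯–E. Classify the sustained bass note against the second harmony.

Pedal tone (pedal point).

The harmony at that moment is A♯ diminished triad (A♯, C♯, E); C♭2 is not a chord tone.
It is held over (the same pitch as the preceding C♭2) and then sustained as the same pitch into the next harmony.
Sustained through a change of harmony — a pedal tone.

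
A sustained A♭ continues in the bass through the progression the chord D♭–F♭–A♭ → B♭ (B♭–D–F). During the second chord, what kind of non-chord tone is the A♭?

Pedal tone (pedal point).

The harmony at that moment is B♭ major triad (B♭, D, F); A♭ is not a chord tone.
It is held over (the same pitch as the preceding A♭) and then sustained as the same pitch into the next harmony.
Sustained through a change of harmony — a pedal tone.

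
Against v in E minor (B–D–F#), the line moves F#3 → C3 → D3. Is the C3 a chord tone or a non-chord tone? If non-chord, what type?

Non-chord tone — an appoggiatura.

The harmony at that moment is B minor triad (B, D, F#); C3 is not a chord tone.
It is approached by leap down from F#3 and left by step up to D3.
Leap in, step out — an appoggiatura.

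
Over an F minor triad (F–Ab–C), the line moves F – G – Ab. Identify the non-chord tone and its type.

G is a passing tone.

The harmony at that moment is F minor triad (F, Ab, C); G is not a chord tone.
It is approached by step up from F and left by step up to Ab.
Step in, step out in the same direction — a passing tone.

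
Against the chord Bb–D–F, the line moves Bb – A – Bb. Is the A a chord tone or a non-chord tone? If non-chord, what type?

Non-chord tone — a neighbor tone.

The harmony at that moment is Bb major triad (Bb, D, F); A is not a chord tone.
It is approached by step down from Bb and left by step up to Bb.
Step away and step back to the same note — a neighbor tone (lower neighbor).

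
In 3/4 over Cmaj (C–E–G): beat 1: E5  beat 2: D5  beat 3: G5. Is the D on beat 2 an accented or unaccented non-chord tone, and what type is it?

The harmony at that moment is C major triad (C, E, G); D5 is not a chord tone.
It is approached by step down from E5 and left by leap up to G5.
Step in, leap out — an escape tone.
It falls on a weak beat, so it is unaccented.

Unaccented escape tone.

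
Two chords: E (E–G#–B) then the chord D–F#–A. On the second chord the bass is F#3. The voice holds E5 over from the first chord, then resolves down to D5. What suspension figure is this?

7–6 suspension.

At the second chord the bass is F#3. The suspended E5 lies a seventh above the bass; after resolving down by step to D5, the interval above the bass becomes a sixth.
Suspension figures are named by those two intervals: 7–6.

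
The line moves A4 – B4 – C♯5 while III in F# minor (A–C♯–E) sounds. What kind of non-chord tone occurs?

B4 is a passing tone.

The harmony at that moment is A major triad (A, C♯, E); B4 is not a chord tone.
It is approached by step up from A4 and left by step up to C♯5.
Step in, step out in the same direction — a passing tone.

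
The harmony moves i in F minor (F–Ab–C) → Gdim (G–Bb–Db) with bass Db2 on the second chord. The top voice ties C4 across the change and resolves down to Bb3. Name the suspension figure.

At the second chord the bass is Db2. The suspended C4 lies a seventh above the bass; after resolving down by step to Bb3, the interval above the bass becomes a sixth.
Suspension figures are named by those two intervals: 7–6.

7–6 suspension.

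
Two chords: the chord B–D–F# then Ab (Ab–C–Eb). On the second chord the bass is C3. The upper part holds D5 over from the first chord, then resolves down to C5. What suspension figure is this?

At the second chord the bass is C3. The suspended D5 lies a ninth above the bass; after resolving down by step to C5, the interval above the bass becomes an octave.
Suspension figures are named by those two intervals: 9–8.

9–8 suspension.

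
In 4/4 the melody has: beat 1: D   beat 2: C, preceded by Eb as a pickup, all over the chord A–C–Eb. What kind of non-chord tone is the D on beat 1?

The harmony at that moment is A diminished triad (A, C, Eb); D is not a chord tone.
It is approached by step down from Eb and left by step down to C.
Step in, step out in the same direction — a passing tone.

Passing tone.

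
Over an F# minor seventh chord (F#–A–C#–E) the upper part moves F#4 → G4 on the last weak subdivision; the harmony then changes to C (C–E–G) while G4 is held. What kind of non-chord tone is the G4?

G4 is an anticipation.

The harmony at that moment is F# minor seventh chord (F#, A, C#, E); G4 is not a chord tone.
It is approached by step up from F#4 and then sustained as the same pitch into the next harmony.
Arriving early and becoming a chord tone when the harmony changes — an anticipation.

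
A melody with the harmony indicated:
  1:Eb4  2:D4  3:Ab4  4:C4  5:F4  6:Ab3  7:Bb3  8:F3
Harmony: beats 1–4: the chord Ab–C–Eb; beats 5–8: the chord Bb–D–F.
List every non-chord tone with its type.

The harmony at that moment is Ab major triad (Ab, C, Eb); D4 is not a chord tone.
It is approached by step down from Eb4 and left by leap up to Ab4.
Step in, leap out — an escape tone.
The harmony at that moment is Bb major triad (Bb, D, F); Ab3 is not a chord tone.
It is approached by leap down from F4 and left by step up to Bb3.
Leap in, step out — an appoggiatura.

D4 (beat 2) — escape tone; Ab3 (beat 6) — appoggiatura.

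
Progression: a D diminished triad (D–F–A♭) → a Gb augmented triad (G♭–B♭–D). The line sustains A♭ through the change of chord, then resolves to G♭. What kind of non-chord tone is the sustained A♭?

The harmony at that moment is G♭ augmented triad (G♭, B♭, D); A♭ is not a chord tone.
It is held over (the same pitch as the preceding A♭) and left by step down to G♭.
Held over from the previous chord and resolving down by step — a suspension.

A♭ is a suspension.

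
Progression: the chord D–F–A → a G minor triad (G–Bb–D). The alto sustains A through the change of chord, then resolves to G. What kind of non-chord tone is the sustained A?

A is a suspension.

The harmony at that moment is G minor triad (G, Bb, D); A is not a chord tone.
It is held over (the same pitch as the preceding A) and left by step down to G.
Held over from the previous chord and resolving down by step — a suspension.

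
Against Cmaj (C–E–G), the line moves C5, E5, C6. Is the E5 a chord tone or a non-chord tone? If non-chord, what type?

C major triad contains C, E, G; E is the third, so it is a chord tone.

Chord tone (the third of C major triad).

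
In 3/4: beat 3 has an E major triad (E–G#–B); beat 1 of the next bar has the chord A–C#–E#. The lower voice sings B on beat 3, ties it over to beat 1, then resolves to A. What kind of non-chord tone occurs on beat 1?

The harmony at that moment is A augmented triad (A, C#, E#); B is not a chord tone.
It is held over (the same pitch as the preceding B) and left by step down to A.
Held over from the previous chord and resolving down by step — a suspension.

Suspension.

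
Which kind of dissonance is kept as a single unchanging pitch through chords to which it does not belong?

Pedal tone.

Approach: none. Departure: none — a single pitch is sustained while the chords change around it, passing through harmonies that do not contain it.
No melodic motion at all; the dissonance is created entirely by the moving harmonies against the stationary note — a pedal tone (pedal point).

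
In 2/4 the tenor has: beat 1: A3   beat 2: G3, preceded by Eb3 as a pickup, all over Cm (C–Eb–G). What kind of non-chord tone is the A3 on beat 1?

The harmony at that moment is C minor triad (C, Eb, G); A3 is not a chord tone.
It is approached by leap up from Eb3 and left by step down to G3.
Leap in, step out, metrically accented — an appoggiatura.

Appoggiatura.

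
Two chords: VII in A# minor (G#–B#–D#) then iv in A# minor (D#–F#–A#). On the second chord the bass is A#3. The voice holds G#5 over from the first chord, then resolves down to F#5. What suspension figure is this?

7–6 suspension.

At the second chord the bass is A#3. The suspended G#5 lies a seventh above the bass; after resolving down by step to F#5, the interval above the bass becomes a sixth.
Suspension figures are named by those two intervals: 7–6.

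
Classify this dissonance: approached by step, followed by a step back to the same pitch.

Approach: by step. Departure: by step in the opposite direction, back to the starting pitch.
Stepwise on both sides but reversing to return to the same chord tone — a neighbor tone. (Had it continued onward in the same direction it would be a passing tone instead.)

Neighbor tone.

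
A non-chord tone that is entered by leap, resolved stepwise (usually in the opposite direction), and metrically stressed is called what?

Appoggiatura.

Approach: by leap. Departure: by step. Metric position: strong.
Leap in, step out, in a metrically strong position — an appoggiatura. (It is the mirror image of the escape tone, which steps in and leaps out from a weak position.)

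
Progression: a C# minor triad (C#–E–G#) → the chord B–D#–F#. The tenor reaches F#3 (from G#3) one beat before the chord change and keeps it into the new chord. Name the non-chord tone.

F#3 is an anticipation.

The harmony at that moment is C# minor triad (C#, E, G#); F#3 is not a chord tone.
It is approached by step down from G#3 and then sustained as the same pitch into the next harmony.
Arriving early and becoming a chord tone when the harmony changes — an anticipation.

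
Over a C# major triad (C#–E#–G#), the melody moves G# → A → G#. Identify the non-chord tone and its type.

The harmony at that moment is C# major triad (C#, E#, G#); A is not a chord tone.
It is approached by step up from G# and left by step down to G#.
Step away and step back to the same note — a neighbor tone (upper neighbor).

A is a neighbor tone.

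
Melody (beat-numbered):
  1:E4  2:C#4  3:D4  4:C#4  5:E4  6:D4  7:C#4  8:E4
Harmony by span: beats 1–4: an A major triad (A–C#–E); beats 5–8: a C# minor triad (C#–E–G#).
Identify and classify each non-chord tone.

The harmony at that moment is A major triad (A, C#, E); D4 is not a chord tone.
It is approached by step up from C#4 and left by step down to C#4.
Step away and step back to the same note — a neighbor tone (upper neighbor).
The harmony at that moment is C# minor triad (C#, E, G#); D4 is not a chord tone.
It is approached by step down from E4 and left by step down to C#4.
Step in, step out in the same direction — a passing tone.

D4 (beat 3) — neighbor tone; D4 (beat 6) — passing tone.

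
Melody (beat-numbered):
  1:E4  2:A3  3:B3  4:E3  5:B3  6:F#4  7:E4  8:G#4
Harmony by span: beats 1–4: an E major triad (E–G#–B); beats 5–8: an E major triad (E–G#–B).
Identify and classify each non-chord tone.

A3 (beat 2) — appoggiatura; F#4 (beat 6) — appoggiatura.

The harmony at that moment is E major triad (E, G#, B); A3 is not a chord tone.
It is approached by leap down from E4 and left by step up to B3.
Leap in, step out — an appoggiatura.
The harmony at that moment is E major triad (E, G#, B); F#4 is not a chord tone.
It is approached by leap up from B3 and left by step down to E4.
Leap in, step out — an appoggiatura.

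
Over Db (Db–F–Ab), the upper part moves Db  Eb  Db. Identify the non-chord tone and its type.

The harmony at that moment is Db major triad (Db, F, Ab); Eb is not a chord tone.
It is approached by step up from Db and left by step down to Db.
Step away and step back to the same note — a neighbor tone (upper neighbor).

Eb is a neighbor tone.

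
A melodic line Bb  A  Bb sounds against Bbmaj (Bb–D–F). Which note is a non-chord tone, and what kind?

A is a neighbor tone.

The harmony at that moment is Bb major triad (Bb, D, F); A is not a chord tone.
It is approached by step down from Bb and left by step up to Bb.
Step away and step back to the same note — a neighbor tone (lower neighbor).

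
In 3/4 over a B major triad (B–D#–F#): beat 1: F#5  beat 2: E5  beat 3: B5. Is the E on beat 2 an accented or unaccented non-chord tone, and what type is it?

The harmony at that moment is B major triad (B, D#, F#); E5 is not a chord tone.
It is approached by step down from F#5 and left by leap up to B5.
Step in, leap out — an escape tone.
It falls on a weak beat, so it is unaccented.

Unaccented escape tone.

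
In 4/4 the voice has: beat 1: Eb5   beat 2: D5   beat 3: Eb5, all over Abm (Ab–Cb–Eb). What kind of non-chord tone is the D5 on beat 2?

The harmony at that moment is Ab minor triad (Ab, Cb, Eb); D5 is not a chord tone.
It is approached by step down from Eb5 and left by step up to Eb5.
Step away and step back to the same note — a neighbor tone (lower neighbor).

Lower neighbor tone.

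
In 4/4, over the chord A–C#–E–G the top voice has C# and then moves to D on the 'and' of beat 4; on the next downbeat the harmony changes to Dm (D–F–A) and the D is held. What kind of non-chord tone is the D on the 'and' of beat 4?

The harmony at that moment is A dominant seventh chord (A, C#, E, G); D is not a chord tone.
It is approached by step up from C# and then sustained as the same pitch into the next harmony.
Arriving early and becoming a chord tone when the harmony changes — an anticipation.

Anticipation.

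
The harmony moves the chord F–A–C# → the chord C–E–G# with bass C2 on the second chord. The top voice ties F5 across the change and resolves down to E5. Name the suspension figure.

At the second chord the bass is C2. The suspended F5 lies a fourth above the bass; after resolving down by step to E5, the interval above the bass becomes a third.
Suspension figures are named by those two intervals: 4–3.

4–3 suspension.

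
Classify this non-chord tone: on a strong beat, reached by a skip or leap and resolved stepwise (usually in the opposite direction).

Appoggiatura.

Approach: by leap. Departure: by step. Metric position: strong.
Leap in, step out, in a metrically strong position — an appoggiatura. (It is the mirror image of the escape tone, which steps in and leaps out from a weak position.)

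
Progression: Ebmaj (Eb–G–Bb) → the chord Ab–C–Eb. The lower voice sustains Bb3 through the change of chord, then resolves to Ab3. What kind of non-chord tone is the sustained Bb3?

The harmony at that moment is Ab major triad (Ab, C, Eb); Bb3 is not a chord tone.
It is held over (the same pitch as the preceding Bb3) and left by step down to Ab3.
Held over from the previous chord and resolving down by step — a suspension.

Bb3 is a suspension.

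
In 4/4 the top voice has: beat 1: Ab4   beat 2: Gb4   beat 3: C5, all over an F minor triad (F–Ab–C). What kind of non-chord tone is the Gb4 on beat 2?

The harmony at that moment is F minor triad (F, Ab, C); Gb4 is not a chord tone.
It is approached by step down from Ab4 and left by leap up to C5.
Step in, leap out, on a weak beat — an escape tone.

Escape tone.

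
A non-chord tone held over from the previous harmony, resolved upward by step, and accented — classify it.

Approach: by preparation — the pitch is first a chord tone, then held (tied or repeated) while the harmony changes under it. Departure: up by step. Metric position: strong.
A prepared dissonance that resolves upward by step — a retardation. (The same figure resolving downward would be a suspension.)

Retardation.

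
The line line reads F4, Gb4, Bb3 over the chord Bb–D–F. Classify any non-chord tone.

Gb4 is an escape tone.

The harmony at that moment is Bb major triad (Bb, D, F); Gb4 is not a chord tone.
It is approached by step up from F4 and left by leap down to Bb3.
Step in, leap out — an escape tone.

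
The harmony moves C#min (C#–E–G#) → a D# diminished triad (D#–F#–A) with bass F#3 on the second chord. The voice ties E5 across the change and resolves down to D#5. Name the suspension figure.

At the second chord the bass is F#3. The suspended E5 lies a seventh above the bass; after resolving down by step to D#5, the interval above the bass becomes a sixth.
Suspension figures are named by those two intervals: 7–6.

7–6 suspension.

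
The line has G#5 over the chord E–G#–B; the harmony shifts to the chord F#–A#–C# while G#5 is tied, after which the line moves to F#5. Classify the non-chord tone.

G#5 is a suspension.

The harmony at that moment is F# major triad (F#, A#, C#); G#5 is not a chord tone.
It is held over (the same pitch as the preceding G#5) and left by step down to F#5.
Held over from the previous chord and resolving down by step — a suspension.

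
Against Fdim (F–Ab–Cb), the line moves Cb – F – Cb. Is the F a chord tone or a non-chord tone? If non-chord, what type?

F diminished triad contains F, Ab, Cb; F is the root, so it is a chord tone.

Chord tone (the root of F diminished triad).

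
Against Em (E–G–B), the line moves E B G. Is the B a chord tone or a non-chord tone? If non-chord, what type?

E minor triad contains E, G, B; B is the fifth, so it is a chord tone.

Chord tone (the fifth of E minor triad).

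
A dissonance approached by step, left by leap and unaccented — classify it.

Escape tone.

Approach: by step. Departure: by leap. Metric position: weak.
Step in, leap out, from a weak position — an escape tone (échappée). (It is the mirror image of the appoggiatura, which leaps in and steps out on a strong beat.)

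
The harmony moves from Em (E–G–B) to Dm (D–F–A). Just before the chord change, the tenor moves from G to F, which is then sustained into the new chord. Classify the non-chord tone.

F is an anticipation.

The harmony at that moment is E minor triad (E, G, B); F is not a chord tone.
It is approached by step down from G and then sustained as the same pitch into the next harmony.
Arriving early and becoming a chord tone when the harmony changes — an anticipation.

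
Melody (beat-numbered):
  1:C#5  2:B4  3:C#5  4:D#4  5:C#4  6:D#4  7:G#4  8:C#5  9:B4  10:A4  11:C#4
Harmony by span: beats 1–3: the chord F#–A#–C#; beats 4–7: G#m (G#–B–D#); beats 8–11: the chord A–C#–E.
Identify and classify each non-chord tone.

B4 (beat 2) — neighbor tone; C#4 (beat 5) — neighbor tone; B4 (beat 9) — passing tone.

The harmony at that moment is F# major triad (F#, A#, C#); B4 is not a chord tone.
It is approached by step down from C#5 and left by step up to C#5.
Step away and step back to the same note — a neighbor tone (lower neighbor).
The harmony at that moment is G# minor triad (G#, B, D#); C#4 is not a chord tone.
It is approached by step down from D#4 and left by step up to D#4.
Step away and step back to the same note — a neighbor tone (lower neighbor).
The harmony at that moment is A major triad (A, C#, E); B4 is not a chord tone.
It is approached by step down from C#5 and left by step down to A4.
Step in, step out in the same direction — a passing tone.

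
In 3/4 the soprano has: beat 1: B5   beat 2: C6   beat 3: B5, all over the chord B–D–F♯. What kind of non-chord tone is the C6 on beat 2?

Upper neighbor tone.

The harmony at that moment is B minor triad (B, D, F♯); C6 is not a chord tone.
It is approached by step up from B5 and left by step down to B5.
Step away and step back to the same note — a neighbor tone (upper neighbor).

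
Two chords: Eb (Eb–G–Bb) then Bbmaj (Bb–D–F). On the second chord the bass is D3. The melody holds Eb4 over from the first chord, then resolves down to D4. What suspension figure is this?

At the second chord the bass is D3. The suspended Eb4 lies a ninth above the bass; after resolving down by step to D4, the interval above the bass becomes an octave.
Suspension figures are named by those two intervals: 9–8.

9–8 suspension.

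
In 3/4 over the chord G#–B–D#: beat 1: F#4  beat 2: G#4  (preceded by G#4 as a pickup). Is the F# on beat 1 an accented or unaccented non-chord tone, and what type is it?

Accented neighbor tone.

The harmony at that moment is G# minor triad (G#, B, D#); F#4 is not a chord tone.
It is approached by step down from G#4 and left by step up to G#4.
Step away and step back to the same note — a neighbor tone (lower neighbor).
It falls on the downbeat, so it is accented.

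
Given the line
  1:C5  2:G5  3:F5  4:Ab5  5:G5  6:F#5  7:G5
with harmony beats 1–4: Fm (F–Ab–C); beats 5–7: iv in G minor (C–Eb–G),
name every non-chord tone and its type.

The harmony at that moment is F minor triad (F, Ab, C); G5 is not a chord tone.
It is approached by leap up from C5 and left by step down to F5.
Leap in, step out — an appoggiatura.
The harmony at that moment is C minor triad (C, Eb, G); F#5 is not a chord tone.
It is approached by step down from G5 and left by step up to G5.
Step away and step back to the same note — a neighbor tone (lower neighbor).

G5 (beat 2) — appoggiatura; F#5 (beat 6) — neighbor tone.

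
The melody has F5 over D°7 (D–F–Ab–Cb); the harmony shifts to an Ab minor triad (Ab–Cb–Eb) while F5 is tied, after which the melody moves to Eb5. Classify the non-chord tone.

The harmony at that moment is Ab minor triad (Ab, Cb, Eb); F5 is not a chord tone.
It is held over (the same pitch as the preceding F5) and left by step down to Eb5.
Held over from the previous chord and resolving down by step — a suspension.

F5 is a suspension.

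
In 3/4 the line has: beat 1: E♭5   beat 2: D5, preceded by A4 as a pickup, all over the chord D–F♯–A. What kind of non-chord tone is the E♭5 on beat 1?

Appoggiatura.

The harmony at that moment is D major triad (D, F♯, A); E♭5 is not a chord tone.
It is approached by leap up from A4 and left by step down to D5.
Leap in, step out, metrically accented — an appoggiatura.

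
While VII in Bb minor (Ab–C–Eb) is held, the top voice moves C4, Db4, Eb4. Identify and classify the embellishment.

The harmony at that moment is Ab major triad (Ab, C, Eb); Db4 is not a chord tone.
It is approached by step up from C4 and left by step up to Eb4.
Step in, step out in the same direction — a passing tone.

Db4 is a passing tone.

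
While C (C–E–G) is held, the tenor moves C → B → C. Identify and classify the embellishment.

B is a neighbor tone.

The harmony at that moment is C major triad (C, E, G); B is not a chord tone.
It is approached by step down from C and left by step up to C.
Step away and step back to the same note — a neighbor tone (lower neighbor).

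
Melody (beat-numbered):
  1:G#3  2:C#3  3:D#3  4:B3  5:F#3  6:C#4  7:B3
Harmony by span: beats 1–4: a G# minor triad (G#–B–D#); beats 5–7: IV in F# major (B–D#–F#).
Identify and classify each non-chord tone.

C#3 (beat 2) — appoggiatura; C#4 (beat 6) — appoggiatura.

The harmony at that moment is G# minor triad (G#, B, D#); C#3 is not a chord tone.
It is approached by leap down from G#3 and left by step up to D#3.
Leap in, step out — an appoggiatura.
The harmony at that moment is B major triad (B, D#, F#); C#4 is not a chord tone.
It is approached by leap up from F#3 and left by step down to B3.
Leap in, step out — an appoggiatura.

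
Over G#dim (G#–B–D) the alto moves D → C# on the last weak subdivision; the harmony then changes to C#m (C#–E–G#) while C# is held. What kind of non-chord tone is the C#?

C# is an anticipation.

The harmony at that moment is G# diminished triad (G#, B, D); C# is not a chord tone.
It is approached by step down from D and then sustained as the same pitch into the next harmony.
Arriving early and becoming a chord tone when the harmony changes — an anticipation.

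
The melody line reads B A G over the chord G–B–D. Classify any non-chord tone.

A is a passing tone.

The harmony at that moment is G major triad (G, B, D); A is not a chord tone.
It is approached by step down from B and left by step down to G.
Step in, step out in the same direction — a passing tone.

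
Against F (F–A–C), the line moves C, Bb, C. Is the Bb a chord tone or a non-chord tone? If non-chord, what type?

Non-chord tone — a neighbor tone.

The harmony at that moment is F major triad (F, A, C); Bb is not a chord tone.
It is approached by step down from C and left by step up to C.
Step away and step back to the same note — a neighbor tone (lower neighbor).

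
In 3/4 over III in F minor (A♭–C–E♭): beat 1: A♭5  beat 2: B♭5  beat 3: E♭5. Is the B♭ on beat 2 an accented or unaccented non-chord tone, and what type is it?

The harmony at that moment is A♭ major triad (A♭, C, E♭); B♭5 is not a chord tone.
It is approached by step up from A♭5 and left by leap down to E♭5.
Step in, leap out — an escape tone.
It falls on a weak beat, so it is unaccented.

Unaccented escape tone.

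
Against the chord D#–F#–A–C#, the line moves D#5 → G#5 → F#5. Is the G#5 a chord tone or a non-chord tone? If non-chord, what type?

Non-chord tone — an appoggiatura.

The harmony at that moment is D# half-diminished seventh chord (D#, F#, A, C#); G#5 is not a chord tone.
It is approached by leap up from D#5 and left by step down to F#5.
Leap in, step out — an appoggiatura.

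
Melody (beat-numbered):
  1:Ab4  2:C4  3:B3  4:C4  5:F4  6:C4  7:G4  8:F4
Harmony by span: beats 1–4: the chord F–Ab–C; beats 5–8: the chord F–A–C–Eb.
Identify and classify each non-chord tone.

B3 (beat 3) — neighbor tone; G4 (beat 7) — appoggiatura.

The harmony at that moment is F minor triad (F, Ab, C); B3 is not a chord tone.
It is approached by step down from C4 and left by step up to C4.
Step away and step back to the same note — a neighbor tone (lower neighbor).
The harmony at that moment is F dominant seventh chord (F, A, C, Eb); G4 is not a chord tone.
It is approached by leap up from C4 and left by step down to F4.
Leap in, step out — an appoggiatura.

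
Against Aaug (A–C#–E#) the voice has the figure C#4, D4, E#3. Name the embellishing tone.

D4 is an escape tone.

The harmony at that moment is A augmented triad (A, C#, E#); D4 is not a chord tone.
It is approached by step up from C#4 and left by leap down to E#3.
Step in, leap out — an escape tone.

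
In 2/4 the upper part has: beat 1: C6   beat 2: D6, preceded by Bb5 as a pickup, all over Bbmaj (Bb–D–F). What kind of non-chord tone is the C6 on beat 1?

Passing tone.

The harmony at that moment is Bb major triad (Bb, D, F); C6 is not a chord tone.
It is approached by step up from Bb5 and left by step up to D6.
Step in, step out in the same direction — a passing tone.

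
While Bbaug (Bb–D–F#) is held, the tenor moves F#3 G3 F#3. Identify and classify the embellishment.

G3 is a neighbor tone.

The harmony at that moment is Bb augmented triad (Bb, D, F#); G3 is not a chord tone.
It is approached by step up from F#3 and left by step down to F#3.
Step away and step back to the same note — a neighbor tone (upper neighbor).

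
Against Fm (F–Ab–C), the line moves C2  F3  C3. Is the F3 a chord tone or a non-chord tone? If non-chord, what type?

F minor triad contains F, Ab, C; F is the root, so it is a chord tone.

Chord tone (the root of F minor triad).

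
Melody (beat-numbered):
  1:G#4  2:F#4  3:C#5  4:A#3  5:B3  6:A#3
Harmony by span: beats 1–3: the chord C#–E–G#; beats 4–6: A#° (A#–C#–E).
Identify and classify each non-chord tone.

The harmony at that moment is C# minor triad (C#, E, G#); F#4 is not a chord tone.
It is approached by step down from G#4 and left by leap up to C#5.
Step in, leap out — an escape tone.
The harmony at that moment is A# diminished triad (A#, C#, E); B3 is not a chord tone.
It is approached by step up from A#3 and left by step down to A#3.
Step away and step back to the same note — a neighbor tone (upper neighbor).

F#4 (beat 2) — escape tone; B3 (beat 5) — neighbor tone.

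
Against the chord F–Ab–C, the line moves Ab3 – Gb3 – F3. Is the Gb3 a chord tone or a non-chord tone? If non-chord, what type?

Non-chord tone — a passing tone.

The harmony at that moment is F minor triad (F, Ab, C); Gb3 is not a chord tone.
It is approached by step down from Ab3 and left by step down to F3.
Step in, step out in the same direction — a passing tone.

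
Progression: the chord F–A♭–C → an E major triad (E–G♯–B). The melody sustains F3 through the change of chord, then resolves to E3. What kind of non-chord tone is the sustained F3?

F3 is a suspension.

The harmony at that moment is E major triad (E, G♯, B); F3 is not a chord tone.
It is held over (the same pitch as the preceding F3) and left by step down to E3.
Held over from the previous chord and resolving down by step — a suspension.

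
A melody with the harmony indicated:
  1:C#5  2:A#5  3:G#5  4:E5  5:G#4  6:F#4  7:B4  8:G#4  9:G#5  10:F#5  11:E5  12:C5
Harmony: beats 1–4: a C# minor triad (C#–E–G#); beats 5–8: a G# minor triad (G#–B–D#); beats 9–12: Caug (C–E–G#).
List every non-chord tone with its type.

The harmony at that moment is C# minor triad (C#, E, G#); A#5 is not a chord tone.
It is approached by leap up from C#5 and left by step down to G#5.
Leap in, step out — an appoggiatura.
The harmony at that moment is G# minor triad (G#, B, D#); F#4 is not a chord tone.
It is approached by step down from G#4 and left by leap up to B4.
Step in, leap out — an escape tone.
The harmony at that moment is C augmented triad (C, E, G#); F#5 is not a chord tone.
It is approached by step down from G#5 and left by step down to E5.
Step in, step out in the same direction — a passing tone.

A#5 (beat 2) — appoggiatura; F#4 (beat 6) — escape tone; F#5 (beat 10) — passing tone.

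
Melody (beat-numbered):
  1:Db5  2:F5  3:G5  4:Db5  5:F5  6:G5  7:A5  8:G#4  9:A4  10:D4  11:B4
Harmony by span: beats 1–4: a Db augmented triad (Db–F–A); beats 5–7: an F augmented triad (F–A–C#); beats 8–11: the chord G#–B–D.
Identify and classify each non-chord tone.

G5 (beat 3) — escape tone; G5 (beat 6) — passing tone; A4 (beat 9) — escape tone.

The harmony at that moment is Db augmented triad (Db, F, A); G5 is not a chord tone.
It is approached by step up from F5 and left by leap down to Db5.
Step in, leap out — an escape tone.
The harmony at that moment is F augmented triad (F, A, C#); G5 is not a chord tone.
It is approached by step up from F5 and left by step up to A5.
Step in, step out in the same direction — a passing tone.
The harmony at that moment is G# diminished triad (G#, B, D); A4 is not a chord tone.
It is approached by step up from G#4 and left by leap down to D4.
Step in, leap out — an escape tone.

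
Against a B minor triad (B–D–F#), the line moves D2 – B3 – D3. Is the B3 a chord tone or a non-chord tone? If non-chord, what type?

B minor triad contains B, D, F#; B is the root, so it is a chord tone.

Chord tone (the root of B minor triad).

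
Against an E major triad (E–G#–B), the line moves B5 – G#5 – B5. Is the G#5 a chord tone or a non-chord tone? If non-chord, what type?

E major triad contains E, G#, B; G# is the third, so it is a chord tone.

Chord tone (the third of E major triad).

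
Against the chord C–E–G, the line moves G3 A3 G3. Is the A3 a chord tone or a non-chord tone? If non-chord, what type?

The harmony at that moment is C major triad (C, E, G); A3 is not a chord tone.
It is approached by step up from G3 and left by step down to G3.
Step away and step back to the same note — a neighbor tone (upper neighbor).

Non-chord tone — a neighbor tone.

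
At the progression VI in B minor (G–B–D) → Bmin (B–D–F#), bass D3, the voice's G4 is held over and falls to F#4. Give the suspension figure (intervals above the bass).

At the second chord the bass is D3. The suspended G4 lies a fourth above the bass; after resolving down by step to F#4, the interval above the bass becomes a third.
Suspension figures are named by those two intervals: 4–3.

4–3 suspension.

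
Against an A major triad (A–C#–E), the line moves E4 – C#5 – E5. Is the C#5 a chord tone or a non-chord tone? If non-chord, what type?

Chord tone (the third of A major triad).

A major triad contains A, C#, E; C# is the third, so it is a chord tone.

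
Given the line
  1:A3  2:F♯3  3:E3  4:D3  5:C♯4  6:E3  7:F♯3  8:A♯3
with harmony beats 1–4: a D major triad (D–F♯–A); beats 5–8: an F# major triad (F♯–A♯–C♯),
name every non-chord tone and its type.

The harmony at that moment is D major triad (D, F♯, A); E3 is not a chord tone.
It is approached by step down from F♯3 and left by step down to D3.
Step in, step out in the same direction — a passing tone.
The harmony at that moment is F♯ major triad (F♯, A♯, C♯); E3 is not a chord tone.
It is approached by leap down from C♯4 and left by step up to F♯3.
Leap in, step out — an appoggiatura.

E3 (beat 3) — passing tone; E3 (beat 6) — appoggiatura.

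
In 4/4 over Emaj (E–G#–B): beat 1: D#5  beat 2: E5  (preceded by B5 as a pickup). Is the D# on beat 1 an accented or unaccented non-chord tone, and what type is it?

Accented appoggiatura.

The harmony at that moment is E major triad (E, G#, B); D#5 is not a chord tone.
It is approached by leap down from B5 and left by step up to E5.
Leap in, step out — an appoggiatura.
It falls on the downbeat, so it is accented.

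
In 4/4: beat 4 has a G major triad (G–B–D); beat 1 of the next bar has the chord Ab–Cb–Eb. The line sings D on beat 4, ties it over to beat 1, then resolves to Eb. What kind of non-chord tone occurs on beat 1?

Retardation.

The harmony at that moment is Ab minor triad (Ab, Cb, Eb); D is not a chord tone.
It is held over (the same pitch as the preceding D) and left by step up to Eb.
Held over from the previous chord and resolving up by step — a retardation.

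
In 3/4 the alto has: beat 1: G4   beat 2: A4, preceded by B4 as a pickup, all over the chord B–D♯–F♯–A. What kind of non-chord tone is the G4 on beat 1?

Appoggiatura.

The harmony at that moment is B dominant seventh chord (B, D♯, F♯, A); G4 is not a chord tone.
It is approached by leap down from B4 and left by step up to A4.
Leap in, step out, metrically accented — an appoggiatura.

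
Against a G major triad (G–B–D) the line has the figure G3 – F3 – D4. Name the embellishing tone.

F3 is an escape tone.

The harmony at that moment is G major triad (G, B, D); F3 is not a chord tone.
It is approached by step down from G3 and left by leap up to D4.
Step in, leap out — an escape tone.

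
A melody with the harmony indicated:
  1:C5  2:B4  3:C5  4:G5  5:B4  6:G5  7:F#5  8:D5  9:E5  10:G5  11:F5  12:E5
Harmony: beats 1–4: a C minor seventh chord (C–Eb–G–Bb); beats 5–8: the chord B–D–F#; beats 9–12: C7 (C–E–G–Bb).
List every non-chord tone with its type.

B4 (beat 2) — neighbor tone; G5 (beat 6) — appoggiatura; F5 (beat 11) — passing tone.

The harmony at that moment is C minor seventh chord (C, Eb, G, Bb); B4 is not a chord tone.
It is approached by step down from C5 and left by step up to C5.
Step away and step back to the same note — a neighbor tone (lower neighbor).
The harmony at that moment is B minor triad (B, D, F#); G5 is not a chord tone.
It is approached by leap up from B4 and left by step down to F#5.
Leap in, step out — an appoggiatura.
The harmony at that moment is C dominant seventh chord (C, E, G, Bb); F5 is not a chord tone.
It is approached by step down from G5 and left by step down to E5.
Step in, step out in the same direction — a passing tone.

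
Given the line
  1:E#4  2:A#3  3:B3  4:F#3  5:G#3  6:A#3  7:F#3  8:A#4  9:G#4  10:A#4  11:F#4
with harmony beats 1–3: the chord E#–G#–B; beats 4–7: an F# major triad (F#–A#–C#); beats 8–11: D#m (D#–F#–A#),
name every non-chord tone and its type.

The harmony at that moment is E# diminished triad (E#, G#, B); A#3 is not a chord tone.
It is approached by leap down from E#4 and left by step up to B3.
Leap in, step out — an appoggiatura.
The harmony at that moment is F# major triad (F#, A#, C#); G#3 is not a chord tone.
It is approached by step up from F#3 and left by step up to A#3.
Step in, step out in the same direction — a passing tone.
The harmony at that moment is D# minor triad (D#, F#, A#); G#4 is not a chord tone.
It is approached by step down from A#4 and left by step up to A#4.
Step away and step back to the same note — a neighbor tone (lower neighbor).

A#3 (beat 2) — appoggiatura; G#3 (beat 5) — passing tone; G#4 (beat 9) — neighbor tone.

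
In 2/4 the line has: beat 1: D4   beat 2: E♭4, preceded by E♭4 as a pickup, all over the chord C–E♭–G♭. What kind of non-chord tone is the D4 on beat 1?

The harmony at that moment is C diminished triad (C, E♭, G♭); D4 is not a chord tone.
It is approached by step down from E♭4 and left by step up to E♭4.
Step away and step back to the same note — a neighbor tone (lower neighbor).

Lower neighbor tone.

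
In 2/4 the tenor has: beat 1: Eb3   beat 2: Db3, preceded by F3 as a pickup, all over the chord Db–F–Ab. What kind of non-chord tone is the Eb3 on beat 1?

Passing tone.

The harmony at that moment is Db major triad (Db, F, Ab); Eb3 is not a chord tone.
It is approached by step down from F3 and left by step down to Db3.
Step in, step out in the same direction — a passing tone.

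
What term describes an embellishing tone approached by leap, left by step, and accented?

Appoggiatura.

Approach: by leap. Departure: by step. Metric position: strong.
Leap in, step out, in a metrically strong position — an appoggiatura. (It is the mirror image of the escape tone, which steps in and leaps out from a weak position.)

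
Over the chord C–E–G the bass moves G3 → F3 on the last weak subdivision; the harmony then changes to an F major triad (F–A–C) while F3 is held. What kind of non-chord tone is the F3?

F3 is an anticipation.

The harmony at that moment is C major triad (C, E, G); F3 is not a chord tone.
It is approached by step down from G3 and then sustained as the same pitch into the next harmony.
Arriving early and becoming a chord tone when the harmony changes — an anticipation.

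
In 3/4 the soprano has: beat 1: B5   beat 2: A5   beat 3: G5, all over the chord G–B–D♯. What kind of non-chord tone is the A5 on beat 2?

The harmony at that moment is G augmented triad (G, B, D♯); A5 is not a chord tone.
It is approached by step down from B5 and left by step down to G5.
Step in, step out in the same direction — a passing tone.

Passing tone.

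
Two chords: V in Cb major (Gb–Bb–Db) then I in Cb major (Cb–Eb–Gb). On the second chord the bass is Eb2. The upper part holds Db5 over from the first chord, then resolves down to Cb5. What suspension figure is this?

7–6 suspension.

At the second chord the bass is Eb2. The suspended Db5 lies a seventh above the bass; after resolving down by step to Cb5, the interval above the bass becomes a sixth.
Suspension figures are named by those two intervals: 7–6.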